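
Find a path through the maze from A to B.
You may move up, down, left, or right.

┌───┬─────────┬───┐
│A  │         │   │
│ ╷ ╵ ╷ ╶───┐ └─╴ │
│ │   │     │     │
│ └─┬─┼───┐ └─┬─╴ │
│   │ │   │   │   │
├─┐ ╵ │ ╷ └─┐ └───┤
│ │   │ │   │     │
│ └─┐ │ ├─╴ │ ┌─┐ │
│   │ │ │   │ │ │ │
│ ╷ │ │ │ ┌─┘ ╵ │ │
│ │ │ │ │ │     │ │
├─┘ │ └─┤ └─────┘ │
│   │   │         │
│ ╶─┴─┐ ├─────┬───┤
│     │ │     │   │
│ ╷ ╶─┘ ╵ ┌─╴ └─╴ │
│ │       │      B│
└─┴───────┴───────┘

Finding the shortest path through the maze:
Path length: 18 steps
Directions: down → down → right → down → right → down → down → down → right → down → down → right → up → right → right → down → right → right

Solution:

┌───┬─────────┬───┐
│A  │         │   │
│ ╷ ╵ ╷ ╶───┐ └─╴ │
│↓│   │     │     │
│ └─┬─┼───┐ └─┬─╴ │
│↳ ↓│ │   │   │   │
├─┐ ╵ │ ╷ └─┐ └───┤
│ │↳ ↓│ │   │     │
│ └─┐ │ ├─╴ │ ┌─┐ │
│   │↓│ │   │ │ │ │
│ ╷ │ │ │ ┌─┘ ╵ │ │
│ │ │↓│ │ │     │ │
├─┘ │ └─┤ └─────┘ │
│   │↳ ↓│         │
│ ╶─┴─┐ ├─────┬───┤
│     │↓│↱ → ↓│   │
│ ╷ ╶─┘ ╵ ┌─╴ └─╴ │
│ │    ↳ ↑│  ↳ → B│
└─┴───────┴───────┘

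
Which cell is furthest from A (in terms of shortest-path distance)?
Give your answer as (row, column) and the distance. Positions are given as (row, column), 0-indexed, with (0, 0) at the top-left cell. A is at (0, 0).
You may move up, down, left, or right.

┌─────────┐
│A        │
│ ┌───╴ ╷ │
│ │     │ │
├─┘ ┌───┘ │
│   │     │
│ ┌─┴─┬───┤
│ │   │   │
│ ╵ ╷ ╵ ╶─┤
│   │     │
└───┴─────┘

Computing BFS distances from A to all cells:
Furthest cell: (3, 4)
Distance: 17 steps

Path from A to the furthest cell:

┌─────────┐
│A → → ↓  │
│ ┌───╴ ╷ │
│ │↓ ← ↲│ │
├─┘ ┌───┘ │
│↓ ↲│     │
│ ┌─┴─┬───┤
│↓│↱ ↓│↱ B│
│ ╵ ╷ ╵ ╶─┤
│↳ ↑│↳ ↑  │
└───┴─────┘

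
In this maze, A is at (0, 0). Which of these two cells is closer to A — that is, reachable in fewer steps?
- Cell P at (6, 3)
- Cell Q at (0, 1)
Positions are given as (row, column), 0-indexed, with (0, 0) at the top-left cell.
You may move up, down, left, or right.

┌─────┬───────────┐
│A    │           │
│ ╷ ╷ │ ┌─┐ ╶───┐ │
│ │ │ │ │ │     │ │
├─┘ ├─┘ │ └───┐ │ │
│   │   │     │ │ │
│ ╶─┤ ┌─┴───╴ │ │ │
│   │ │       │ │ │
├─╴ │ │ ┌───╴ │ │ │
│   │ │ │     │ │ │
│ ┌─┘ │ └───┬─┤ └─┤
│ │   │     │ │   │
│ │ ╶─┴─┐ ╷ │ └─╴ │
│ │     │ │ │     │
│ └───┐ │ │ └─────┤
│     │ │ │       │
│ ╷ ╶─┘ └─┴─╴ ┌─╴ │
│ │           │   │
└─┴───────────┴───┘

Shortest path A → P at (6, 3): 17 steps
Shortest path A → Q at (0, 1): 1 steps

Q is closer (1 steps vs 17 steps).

Path to P:

┌─────┬───────────┐
│A ↓  │           │
│ ╷ ╷ │ ┌─┐ ╶───┐ │
│ │↓│ │ │ │     │ │
├─┘ ├─┘ │ └───┐ │ │
│↓ ↲│   │     │ │ │
│ ╶─┤ ┌─┴───╴ │ │ │
│↳ ↓│ │       │ │ │
├─╴ │ │ ┌───╴ │ │ │
│↓ ↲│ │ │     │ │ │
│ ┌─┘ │ └───┬─┤ └─┤
│↓│   │     │ │   │
│ │ ╶─┴─┐ ╷ │ └─╴ │
│↓│    P│ │ │     │
│ └───┐ │ │ └─────┤
│↳ ↓  │↑│ │       │
│ ╷ ╶─┘ └─┴─╴ ┌─╴ │
│ │↳ → ↑      │   │
└─┴───────────┴───┘

Path to Q:

┌─────┬───────────┐
│A Q  │           │
│ ╷ ╷ │ ┌─┐ ╶───┐ │
│ │ │ │ │ │     │ │
├─┘ ├─┘ │ └───┐ │ │
│   │   │     │ │ │
│ ╶─┤ ┌─┴───╴ │ │ │
│   │ │       │ │ │
├─╴ │ │ ┌───╴ │ │ │
│   │ │ │     │ │ │
│ ┌─┘ │ └───┬─┤ └─┤
│ │   │     │ │   │
│ │ ╶─┴─┐ ╷ │ └─╴ │
│ │     │ │ │     │
│ └───┐ │ │ └─────┤
│     │ │ │       │
│ ╷ ╶─┘ └─┴─╴ ┌─╴ │
│ │           │   │
└─┴───────────┴───┘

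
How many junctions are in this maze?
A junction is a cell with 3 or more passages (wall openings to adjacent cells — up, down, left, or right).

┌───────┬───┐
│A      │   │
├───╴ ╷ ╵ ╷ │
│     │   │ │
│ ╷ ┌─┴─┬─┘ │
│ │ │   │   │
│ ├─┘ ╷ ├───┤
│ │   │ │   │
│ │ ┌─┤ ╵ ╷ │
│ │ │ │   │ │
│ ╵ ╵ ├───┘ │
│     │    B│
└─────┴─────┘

Checking each cell for number of passages:

Junctions found (3+ passages):
  (0, 2): 3 passages
  (1, 1): 3 passages
  (5, 1): 3 passages
Total junctions: 3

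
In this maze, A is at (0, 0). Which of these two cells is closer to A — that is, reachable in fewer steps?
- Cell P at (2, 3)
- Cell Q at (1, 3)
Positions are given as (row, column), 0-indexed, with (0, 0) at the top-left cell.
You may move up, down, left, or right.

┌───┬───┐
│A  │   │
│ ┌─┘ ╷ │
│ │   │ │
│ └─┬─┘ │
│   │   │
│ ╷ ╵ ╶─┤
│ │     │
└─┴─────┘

Shortest path A → P at (2, 3): 7 steps
Shortest path A → Q at (1, 3): 8 steps

P is closer (7 steps vs 8 steps).

Path to P:

┌───┬───┐
│A  │   │
│ ┌─┘ ╷ │
│↓│   │ │
│ └─┬─┘ │
│↳ ↓│↱ P│
│ ╷ ╵ ╶─┤
│ │↳ ↑  │
└─┴─────┘

Path to Q:

┌───┬───┐
│A  │   │
│ ┌─┘ ╷ │
│↓│   │Q│
│ └─┬─┘ │
│↳ ↓│↱ ↑│
│ ╷ ╵ ╶─┤
│ │↳ ↑  │
└─┴─────┘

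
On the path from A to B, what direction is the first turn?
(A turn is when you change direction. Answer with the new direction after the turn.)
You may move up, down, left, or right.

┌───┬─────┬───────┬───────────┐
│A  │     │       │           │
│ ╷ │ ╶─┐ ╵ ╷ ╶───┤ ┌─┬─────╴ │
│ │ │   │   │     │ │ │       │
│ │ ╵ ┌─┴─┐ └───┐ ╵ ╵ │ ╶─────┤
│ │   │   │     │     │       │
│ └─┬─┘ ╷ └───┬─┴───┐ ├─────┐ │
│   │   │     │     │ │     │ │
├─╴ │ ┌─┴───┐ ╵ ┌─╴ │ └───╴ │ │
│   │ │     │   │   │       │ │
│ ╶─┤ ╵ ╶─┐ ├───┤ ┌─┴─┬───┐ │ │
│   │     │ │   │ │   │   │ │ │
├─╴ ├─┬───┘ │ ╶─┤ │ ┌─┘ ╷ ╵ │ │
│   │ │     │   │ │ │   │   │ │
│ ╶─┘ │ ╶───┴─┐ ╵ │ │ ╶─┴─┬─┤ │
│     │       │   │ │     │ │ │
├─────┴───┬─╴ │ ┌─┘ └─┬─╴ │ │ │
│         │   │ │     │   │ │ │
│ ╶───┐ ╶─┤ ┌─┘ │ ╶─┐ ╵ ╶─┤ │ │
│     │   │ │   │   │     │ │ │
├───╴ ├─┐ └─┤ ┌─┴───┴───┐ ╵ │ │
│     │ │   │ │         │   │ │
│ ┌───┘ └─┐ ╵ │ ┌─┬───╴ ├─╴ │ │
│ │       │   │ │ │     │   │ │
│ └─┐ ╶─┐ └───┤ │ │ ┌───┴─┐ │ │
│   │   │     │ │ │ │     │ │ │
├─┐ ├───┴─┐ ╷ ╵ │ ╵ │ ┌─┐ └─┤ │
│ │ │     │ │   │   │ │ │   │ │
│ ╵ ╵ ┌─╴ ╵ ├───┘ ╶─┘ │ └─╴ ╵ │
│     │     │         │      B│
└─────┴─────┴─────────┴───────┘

Directions: right, down, down, right, up, up, right, right, down, right, up, right, down, right, right, down, right, up, up, right, right, right, right, right, down, left, left, left, down, right, right, right, down, down, down, down, down, down, down, down, down, down, down, down
First turn direction: down

Solution:

┌───┬─────┬───────┬───────────┐
│A ↓│↱ → ↓│↱ ↓    │↱ → → → → ↓│
│ ╷ │ ╶─┐ ╵ ╷ ╶───┤ ┌─┬─────╴ │
│ │↓│↑  │↳ ↑│↳ → ↓│↑│ │↓ ← ← ↲│
│ │ ╵ ┌─┴─┐ └───┐ ╵ ╵ │ ╶─────┤
│ │↳ ↑│   │     │↳ ↑  │↳ → → ↓│
│ └─┬─┘ ╷ └───┬─┴───┐ ├─────┐ │
│   │   │     │     │ │     │↓│
├─╴ │ ┌─┴───┐ ╵ ┌─╴ │ └───╴ │ │
│   │ │     │   │   │       │↓│
│ ╶─┤ ╵ ╶─┐ ├───┤ ┌─┴─┬───┐ │ │
│   │     │ │   │ │   │   │ │↓│
├─╴ ├─┬───┘ │ ╶─┤ │ ┌─┘ ╷ ╵ │ │
│   │ │     │   │ │ │   │   │↓│
│ ╶─┘ │ ╶───┴─┐ ╵ │ │ ╶─┴─┬─┤ │
│     │       │   │ │     │ │↓│
├─────┴───┬─╴ │ ┌─┘ └─┬─╴ │ │ │
│         │   │ │     │   │ │↓│
│ ╶───┐ ╶─┤ ┌─┘ │ ╶─┐ ╵ ╶─┤ │ │
│     │   │ │   │   │     │ │↓│
├───╴ ├─┐ └─┤ ┌─┴───┴───┐ ╵ │ │
│     │ │   │ │         │   │↓│
│ ┌───┘ └─┐ ╵ │ ┌─┬───╴ ├─╴ │ │
│ │       │   │ │ │     │   │↓│
│ └─┐ ╶─┐ └───┤ │ │ ┌───┴─┐ │ │
│   │   │     │ │ │ │     │ │↓│
├─┐ ├───┴─┐ ╷ ╵ │ ╵ │ ┌─┐ └─┤ │
│ │ │     │ │   │   │ │ │   │↓│
│ ╵ ╵ ┌─╴ ╵ ├───┘ ╶─┘ │ └─╴ ╵ │
│     │     │         │      B│
└─────┴─────┴─────────┴───────┘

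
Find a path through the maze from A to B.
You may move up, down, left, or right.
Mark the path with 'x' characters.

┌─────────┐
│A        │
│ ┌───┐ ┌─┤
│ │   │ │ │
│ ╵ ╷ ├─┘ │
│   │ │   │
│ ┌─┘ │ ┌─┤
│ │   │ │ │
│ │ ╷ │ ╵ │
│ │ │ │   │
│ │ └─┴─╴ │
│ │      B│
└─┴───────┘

Finding the shortest path through the maze:
Path length: 13 steps
Directions: down → down → right → up → right → down → down → left → down → down → right → right → right

Solution:

┌─────────┐
│A        │
│ ┌───┐ ┌─┤
│x│x x│ │ │
│ ╵ ╷ ├─┘ │
│x x│x│   │
│ ┌─┘ │ ┌─┤
│ │x x│ │ │
│ │ ╷ │ ╵ │
│ │x│ │   │
│ │ └─┴─╴ │
│ │x x x B│
└─┴───────┘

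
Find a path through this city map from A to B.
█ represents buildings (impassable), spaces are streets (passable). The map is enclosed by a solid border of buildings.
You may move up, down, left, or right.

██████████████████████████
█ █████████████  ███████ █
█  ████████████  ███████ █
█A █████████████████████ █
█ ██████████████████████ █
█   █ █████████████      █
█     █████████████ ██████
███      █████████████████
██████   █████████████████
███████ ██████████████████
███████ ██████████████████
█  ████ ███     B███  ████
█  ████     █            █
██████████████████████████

Finding the shortest path from A to B:
Movement: cardinal only
Path length: 25 steps
Directions: down → down → down → right → right → down → right → right → right → down → right → down → down → down → down → right → right → right → right → up → right → right → right → right → right

Solution:

██████████████████████████
█ █████████████  ███████ █
█  ████████████  ███████ █
█A █████████████████████ █
█↓██████████████████████ █
█↓  █ █████████████      █
█↳→↓  █████████████ ██████
███↳→→↓  █████████████████
██████↳↓ █████████████████
███████↓██████████████████
███████↓██████████████████
█  ████↓███↱→→→→B███  ████
█  ████↳→→→↑█            █
██████████████████████████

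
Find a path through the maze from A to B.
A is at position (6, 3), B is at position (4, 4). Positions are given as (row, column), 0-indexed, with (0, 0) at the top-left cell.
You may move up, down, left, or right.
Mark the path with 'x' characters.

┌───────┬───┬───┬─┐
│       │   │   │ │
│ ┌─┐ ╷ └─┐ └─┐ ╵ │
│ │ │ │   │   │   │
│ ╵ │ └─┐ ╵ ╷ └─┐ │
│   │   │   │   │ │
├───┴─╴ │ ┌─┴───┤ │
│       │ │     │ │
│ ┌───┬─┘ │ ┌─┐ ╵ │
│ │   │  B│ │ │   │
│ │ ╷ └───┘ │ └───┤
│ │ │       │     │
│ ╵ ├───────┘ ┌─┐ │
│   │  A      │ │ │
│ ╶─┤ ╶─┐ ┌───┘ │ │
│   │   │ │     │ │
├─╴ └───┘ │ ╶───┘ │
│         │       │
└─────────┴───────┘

Finding the shortest path from (6, 3) to (4, 4):
Path length: 25 steps
Directions: right → down → down → left → left → left → up → left → up → up → up → up → right → right → right → up → left → up → up → right → down → right → down → down → down

Solution:

┌───────┬───┬───┬─┐
│    x x│   │   │ │
│ ┌─┐ ╷ └─┐ └─┐ ╵ │
│ │ │x│x x│   │   │
│ ╵ │ └─┐ ╵ ╷ └─┐ │
│   │x x│x  │   │ │
├───┴─╴ │ ┌─┴───┤ │
│x x x x│x│     │ │
│ ┌───┬─┘ │ ┌─┐ ╵ │
│x│   │  B│ │ │   │
│ │ ╷ └───┘ │ └───┤
│x│ │       │     │
│ ╵ ├───────┘ ┌─┐ │
│x  │  A x    │ │ │
│ ╶─┤ ╶─┐ ┌───┘ │ │
│x x│   │x│     │ │
├─╴ └───┘ │ ╶───┘ │
│  x x x x│       │
└─────────┴───────┘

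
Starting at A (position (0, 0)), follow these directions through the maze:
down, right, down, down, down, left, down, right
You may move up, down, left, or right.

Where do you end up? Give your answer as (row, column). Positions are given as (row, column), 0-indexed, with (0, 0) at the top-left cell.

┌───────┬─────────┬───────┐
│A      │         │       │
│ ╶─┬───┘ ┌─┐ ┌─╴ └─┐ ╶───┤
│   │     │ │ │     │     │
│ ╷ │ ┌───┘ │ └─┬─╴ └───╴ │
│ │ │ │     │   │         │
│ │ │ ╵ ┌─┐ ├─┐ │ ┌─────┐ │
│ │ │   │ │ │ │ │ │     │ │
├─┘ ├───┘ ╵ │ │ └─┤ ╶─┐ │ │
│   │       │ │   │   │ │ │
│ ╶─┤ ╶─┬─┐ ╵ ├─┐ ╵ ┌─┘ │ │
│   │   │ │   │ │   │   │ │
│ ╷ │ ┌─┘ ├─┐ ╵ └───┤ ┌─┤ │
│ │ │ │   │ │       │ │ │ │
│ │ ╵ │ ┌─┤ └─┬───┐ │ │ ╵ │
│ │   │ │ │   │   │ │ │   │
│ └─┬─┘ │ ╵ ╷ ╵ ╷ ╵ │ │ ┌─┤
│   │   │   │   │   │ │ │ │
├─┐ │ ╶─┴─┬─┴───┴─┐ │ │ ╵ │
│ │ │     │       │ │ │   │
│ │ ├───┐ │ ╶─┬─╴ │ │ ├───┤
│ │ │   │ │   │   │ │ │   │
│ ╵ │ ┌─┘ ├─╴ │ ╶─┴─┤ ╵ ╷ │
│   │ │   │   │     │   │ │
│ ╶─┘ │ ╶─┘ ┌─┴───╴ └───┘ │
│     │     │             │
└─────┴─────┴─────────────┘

Following directions step by step:
Start: (0, 0)
  down: (0, 0) → (1, 0)
  right: (1, 0) → (1, 1)
  down: (1, 1) → (2, 1)
  down: (2, 1) → (3, 1)
  down: (3, 1) → (4, 1)
  left: (4, 1) → (4, 0)
  down: (4, 0) → (5, 0)
  right: (5, 0) → (5, 1)
Final position: (5, 1)

Path taken:

┌───────┬─────────┬───────┐
│A      │         │       │
│ ╶─┬───┘ ┌─┐ ┌─╴ └─┐ ╶───┤
│↳ ↓│     │ │ │     │     │
│ ╷ │ ┌───┘ │ └─┬─╴ └───╴ │
│ │↓│ │     │   │         │
│ │ │ ╵ ┌─┐ ├─┐ │ ┌─────┐ │
│ │↓│   │ │ │ │ │ │     │ │
├─┘ ├───┘ ╵ │ │ └─┤ ╶─┐ │ │
│↓ ↲│       │ │   │   │ │ │
│ ╶─┤ ╶─┬─┐ ╵ ├─┐ ╵ ┌─┘ │ │
│↳ B│   │ │   │ │   │   │ │
│ ╷ │ ┌─┘ ├─┐ ╵ └───┤ ┌─┤ │
│ │ │ │   │ │       │ │ │ │
│ │ ╵ │ ┌─┤ └─┬───┐ │ │ ╵ │
│ │   │ │ │   │   │ │ │   │
│ └─┬─┘ │ ╵ ╷ ╵ ╷ ╵ │ │ ┌─┤
│   │   │   │   │   │ │ │ │
├─┐ │ ╶─┴─┬─┴───┴─┐ │ │ ╵ │
│ │ │     │       │ │ │   │
│ │ ├───┐ │ ╶─┬─╴ │ │ ├───┤
│ │ │   │ │   │   │ │ │   │
│ ╵ │ ┌─┘ ├─╴ │ ╶─┴─┤ ╵ ╷ │
│   │ │   │   │     │   │ │
│ ╶─┘ │ ╶─┘ ┌─┴───╴ └───┘ │
│     │     │             │
└─────┴─────┴─────────────┘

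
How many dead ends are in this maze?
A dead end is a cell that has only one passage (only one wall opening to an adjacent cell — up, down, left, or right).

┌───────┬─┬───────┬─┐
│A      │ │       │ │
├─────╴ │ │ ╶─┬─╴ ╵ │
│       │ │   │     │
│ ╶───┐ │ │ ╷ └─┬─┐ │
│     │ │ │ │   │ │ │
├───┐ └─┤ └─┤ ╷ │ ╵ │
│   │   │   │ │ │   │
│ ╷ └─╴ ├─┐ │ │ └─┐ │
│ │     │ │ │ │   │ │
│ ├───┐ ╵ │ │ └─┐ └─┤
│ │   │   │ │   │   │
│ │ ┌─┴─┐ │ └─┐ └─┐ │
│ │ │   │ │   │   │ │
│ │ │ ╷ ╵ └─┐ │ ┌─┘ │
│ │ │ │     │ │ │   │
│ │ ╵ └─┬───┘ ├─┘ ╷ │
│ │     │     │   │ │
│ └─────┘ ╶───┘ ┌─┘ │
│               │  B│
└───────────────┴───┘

Checking each cell for number of passages:

Dead ends found at positions:
  (0, 0)
  (0, 4)
  (0, 9)
  (1, 7)
  (2, 3)
  (2, 5)
  (2, 8)
  (4, 4)
  (4, 9)
  (5, 2)
  (6, 8)
  (7, 5)
  (7, 7)
  (8, 3)
  (9, 8)
Total dead ends: 15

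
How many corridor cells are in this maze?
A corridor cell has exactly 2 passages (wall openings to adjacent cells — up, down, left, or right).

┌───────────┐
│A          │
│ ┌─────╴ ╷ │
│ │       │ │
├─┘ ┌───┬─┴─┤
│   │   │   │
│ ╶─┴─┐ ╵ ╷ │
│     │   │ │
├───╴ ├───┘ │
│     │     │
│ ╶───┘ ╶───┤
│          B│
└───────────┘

Counting cells with exactly 2 passages:
Total corridor cells: 30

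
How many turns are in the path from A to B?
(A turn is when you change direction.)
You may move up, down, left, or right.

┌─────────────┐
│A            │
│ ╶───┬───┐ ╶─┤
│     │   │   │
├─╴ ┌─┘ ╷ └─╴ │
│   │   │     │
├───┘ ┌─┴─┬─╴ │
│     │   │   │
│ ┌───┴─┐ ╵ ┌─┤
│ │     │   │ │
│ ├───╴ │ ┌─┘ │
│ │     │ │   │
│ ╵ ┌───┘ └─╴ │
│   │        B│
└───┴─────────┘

Directions: right, right, right, right, right, down, right, down, down, left, down, left, down, down, right, right
Number of turns: 8

Solution:

┌─────────────┐
│A → → → → ↓  │
│ ╶───┬───┐ ╶─┤
│     │   │↳ ↓│
├─╴ ┌─┘ ╷ └─╴ │
│   │   │    ↓│
├───┘ ┌─┴─┬─╴ │
│     │   │↓ ↲│
│ ┌───┴─┐ ╵ ┌─┤
│ │     │↓ ↲│ │
│ ├───╴ │ ┌─┘ │
│ │     │↓│   │
│ ╵ ┌───┘ └─╴ │
│   │    ↳ → B│
└───┴─────────┘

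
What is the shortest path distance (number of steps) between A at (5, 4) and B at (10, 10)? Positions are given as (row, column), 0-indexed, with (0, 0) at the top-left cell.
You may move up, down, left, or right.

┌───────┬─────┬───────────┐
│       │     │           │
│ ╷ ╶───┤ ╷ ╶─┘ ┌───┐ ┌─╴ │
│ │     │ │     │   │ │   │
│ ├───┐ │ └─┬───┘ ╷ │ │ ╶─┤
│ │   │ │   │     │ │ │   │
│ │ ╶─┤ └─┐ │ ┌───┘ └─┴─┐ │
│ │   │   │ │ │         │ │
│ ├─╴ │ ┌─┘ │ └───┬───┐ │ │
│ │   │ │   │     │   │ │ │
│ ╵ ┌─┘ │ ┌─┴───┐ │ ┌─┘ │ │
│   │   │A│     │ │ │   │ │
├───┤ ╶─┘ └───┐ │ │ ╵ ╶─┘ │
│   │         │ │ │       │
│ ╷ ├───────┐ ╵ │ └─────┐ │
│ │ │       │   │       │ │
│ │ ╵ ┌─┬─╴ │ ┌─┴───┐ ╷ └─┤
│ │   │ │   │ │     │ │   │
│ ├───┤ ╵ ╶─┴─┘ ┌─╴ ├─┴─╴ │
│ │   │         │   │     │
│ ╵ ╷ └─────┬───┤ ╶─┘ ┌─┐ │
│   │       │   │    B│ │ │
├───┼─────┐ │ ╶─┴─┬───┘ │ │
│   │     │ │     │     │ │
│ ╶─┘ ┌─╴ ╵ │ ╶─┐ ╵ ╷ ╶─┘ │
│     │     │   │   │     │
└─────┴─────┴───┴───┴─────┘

Finding path from (5, 4) to (10, 10):
Path: (5,4) → (4,4) → (4,5) → (3,5) → (2,5) → (2,4) → (1,4) → (0,4) → (0,5) → (1,5) → (1,6) → (1,7) → (0,7) → (0,8) → (0,9) → (0,10) → (0,11) → (0,12) → (1,12) → (1,11) → (2,11) → (2,12) → (3,12) → (4,12) → (5,12) → (6,12) → (6,11) → (6,10) → (5,10) → (5,11) → (4,11) → (3,11) → (3,10) → (3,9) → (2,9) → (1,9) → (1,8) → (2,8) → (2,7) → (2,6) → (3,6) → (4,6) → (4,7) → (4,8) → (5,8) → (6,8) → (7,8) → (7,9) → (7,10) → (7,11) → (8,11) → (8,12) → (9,12) → (9,11) → (9,10) → (10,10)
Distance: 55 steps

Solution:

┌───────┬─────┬───────────┐
│       │↱ ↓  │↱ → → → → ↓│
│ ╷ ╶───┤ ╷ ╶─┘ ┌───┐ ┌─╴ │
│ │     │↑│↳ → ↑│↓ ↰│ │↓ ↲│
│ ├───┐ │ └─┬───┘ ╷ │ │ ╶─┤
│ │   │ │↑ ↰│↓ ← ↲│↑│ │↳ ↓│
│ │ ╶─┤ └─┐ │ ┌───┘ └─┴─┐ │
│ │   │   │↑│↓│    ↑ ← ↰│↓│
│ ├─╴ │ ┌─┘ │ └───┬───┐ │ │
│ │   │ │↱ ↑│↳ → ↓│   │↑│↓│
│ ╵ ┌─┘ │ ┌─┴───┐ │ ┌─┘ │ │
│   │   │A│     │↓│ │↱ ↑│↓│
├───┤ ╶─┘ └───┐ │ │ ╵ ╶─┘ │
│   │         │ │↓│  ↑ ← ↲│
│ ╷ ├───────┐ ╵ │ └─────┐ │
│ │ │       │   │↳ → → ↓│ │
│ │ ╵ ┌─┬─╴ │ ┌─┴───┐ ╷ └─┤
│ │   │ │   │ │     │ │↳ ↓│
│ ├───┤ ╵ ╶─┴─┘ ┌─╴ ├─┴─╴ │
│ │   │         │   │↓ ← ↲│
│ ╵ ╷ └─────┬───┤ ╶─┘ ┌─┐ │
│   │       │   │    B│ │ │
├───┼─────┐ │ ╶─┴─┬───┘ │ │
│   │     │ │     │     │ │
│ ╶─┘ ┌─╴ ╵ │ ╶─┐ ╵ ╷ ╶─┘ │
│     │     │   │   │     │
└─────┴─────┴───┴───┴─────┘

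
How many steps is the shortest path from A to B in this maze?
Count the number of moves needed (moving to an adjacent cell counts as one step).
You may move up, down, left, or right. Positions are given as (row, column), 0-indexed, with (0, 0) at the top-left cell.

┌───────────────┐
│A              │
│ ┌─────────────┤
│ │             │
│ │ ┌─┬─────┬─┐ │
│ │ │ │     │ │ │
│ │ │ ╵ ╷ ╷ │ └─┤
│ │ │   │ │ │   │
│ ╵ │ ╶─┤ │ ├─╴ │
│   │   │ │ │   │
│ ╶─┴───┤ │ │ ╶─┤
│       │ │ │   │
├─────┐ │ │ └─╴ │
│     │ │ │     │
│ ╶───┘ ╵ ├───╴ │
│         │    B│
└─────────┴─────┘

Using BFS to find shortest path:
Start: (0, 0), End: (7, 7)
Path found:
(0,0) → (1,0) → (2,0) → (3,0) → (4,0) → (5,0) → (5,1) → (5,2) → (5,3) → (6,3) → (7,3) → (7,4) → (6,4) → (5,4) → (4,4) → (3,4) → (2,4) → (2,5) → (3,5) → (4,5) → (5,5) → (6,5) → (6,6) → (6,7) → (7,7)
Number of steps: 24

Solution:

┌───────────────┐
│A              │
│ ┌─────────────┤
│↓│             │
│ │ ┌─┬─────┬─┐ │
│↓│ │ │  ↱ ↓│ │ │
│ │ │ ╵ ╷ ╷ │ └─┤
│↓│ │   │↑│↓│   │
│ ╵ │ ╶─┤ │ ├─╴ │
│↓  │   │↑│↓│   │
│ ╶─┴───┤ │ │ ╶─┤
│↳ → → ↓│↑│↓│   │
├─────┐ │ │ └─╴ │
│     │↓│↑│↳ → ↓│
│ ╶───┘ ╵ ├───╴ │
│      ↳ ↑│    B│
└─────────┴─────┘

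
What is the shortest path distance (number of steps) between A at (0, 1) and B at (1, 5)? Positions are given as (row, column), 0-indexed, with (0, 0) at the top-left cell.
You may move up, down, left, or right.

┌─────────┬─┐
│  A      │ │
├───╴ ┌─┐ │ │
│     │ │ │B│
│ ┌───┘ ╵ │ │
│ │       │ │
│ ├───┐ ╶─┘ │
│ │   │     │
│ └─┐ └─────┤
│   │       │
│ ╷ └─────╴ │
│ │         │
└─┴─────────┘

Finding path from (0, 1) to (1, 5):
Path: (0,1) → (0,2) → (0,3) → (0,4) → (1,4) → (2,4) → (2,3) → (3,3) → (3,4) → (3,5) → (2,5) → (1,5)
Distance: 11 steps

Solution:

┌─────────┬─┐
│  A → → ↓│ │
├───╴ ┌─┐ │ │
│     │ │↓│B│
│ ┌───┘ ╵ │ │
│ │    ↓ ↲│↑│
│ ├───┐ ╶─┘ │
│ │   │↳ → ↑│
│ └─┐ └─────┤
│   │       │
│ ╷ └─────╴ │
│ │         │
└─┴─────────┘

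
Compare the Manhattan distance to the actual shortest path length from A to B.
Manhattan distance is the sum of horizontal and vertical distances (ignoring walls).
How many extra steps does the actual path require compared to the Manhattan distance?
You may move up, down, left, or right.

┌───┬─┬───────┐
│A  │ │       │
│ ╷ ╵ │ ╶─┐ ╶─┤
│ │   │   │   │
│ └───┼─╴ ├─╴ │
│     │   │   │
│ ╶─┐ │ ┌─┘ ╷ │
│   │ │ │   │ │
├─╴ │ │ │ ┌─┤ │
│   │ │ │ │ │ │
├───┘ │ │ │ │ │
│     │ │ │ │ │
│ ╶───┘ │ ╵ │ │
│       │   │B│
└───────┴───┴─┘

Manhattan distance: |6 - 0| + |6 - 0| = 12
Actual path length: 30
Extra steps: 30 - 12 = 18

Solution:

┌───┬─┬───────┐
│A  │ │↱ → ↓  │
│ ╷ ╵ │ ╶─┐ ╶─┤
│↓│   │↑ ↰│↳ ↓│
│ └───┼─╴ ├─╴ │
│↳ → ↓│↱ ↑│  ↓│
│ ╶─┐ │ ┌─┘ ╷ │
│   │↓│↑│   │↓│
├─╴ │ │ │ ┌─┤ │
│   │↓│↑│ │ │↓│
├───┘ │ │ │ │ │
│↓ ← ↲│↑│ │ │↓│
│ ╶───┘ │ ╵ │ │
│↳ → → ↑│   │B│
└───────┴───┴─┘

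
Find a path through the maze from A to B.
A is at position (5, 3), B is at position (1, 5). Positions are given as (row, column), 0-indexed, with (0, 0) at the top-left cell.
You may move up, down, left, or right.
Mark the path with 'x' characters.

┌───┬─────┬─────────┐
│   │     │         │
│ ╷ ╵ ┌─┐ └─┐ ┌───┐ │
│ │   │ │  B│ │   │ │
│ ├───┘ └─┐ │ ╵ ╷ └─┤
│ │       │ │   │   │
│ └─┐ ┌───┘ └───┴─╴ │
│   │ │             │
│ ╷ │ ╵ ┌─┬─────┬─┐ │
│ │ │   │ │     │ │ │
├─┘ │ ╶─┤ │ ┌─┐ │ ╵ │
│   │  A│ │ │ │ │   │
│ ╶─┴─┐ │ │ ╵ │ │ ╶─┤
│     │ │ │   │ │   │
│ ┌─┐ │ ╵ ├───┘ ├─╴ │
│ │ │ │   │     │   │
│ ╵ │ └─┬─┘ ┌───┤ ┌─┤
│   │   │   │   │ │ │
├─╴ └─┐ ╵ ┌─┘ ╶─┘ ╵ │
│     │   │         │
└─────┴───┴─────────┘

Finding the shortest path from (5, 3) to (1, 5):
Path length: 8 steps
Directions: left → up → right → up → right → right → up → up

Solution:

┌───┬─────┬─────────┐
│   │     │         │
│ ╷ ╵ ┌─┐ └─┐ ┌───┐ │
│ │   │ │  B│ │   │ │
│ ├───┘ └─┐ │ ╵ ╷ └─┤
│ │       │x│   │   │
│ └─┐ ┌───┘ └───┴─╴ │
│   │ │x x x        │
│ ╷ │ ╵ ┌─┬─────┬─┐ │
│ │ │x x│ │     │ │ │
├─┘ │ ╶─┤ │ ┌─┐ │ ╵ │
│   │x A│ │ │ │ │   │
│ ╶─┴─┐ │ │ ╵ │ │ ╶─┤
│     │ │ │   │ │   │
│ ┌─┐ │ ╵ ├───┘ ├─╴ │
│ │ │ │   │     │   │
│ ╵ │ └─┬─┘ ┌───┤ ┌─┤
│   │   │   │   │ │ │
├─╴ └─┐ ╵ ┌─┘ ╶─┘ ╵ │
│     │   │         │
└─────┴───┴─────────┘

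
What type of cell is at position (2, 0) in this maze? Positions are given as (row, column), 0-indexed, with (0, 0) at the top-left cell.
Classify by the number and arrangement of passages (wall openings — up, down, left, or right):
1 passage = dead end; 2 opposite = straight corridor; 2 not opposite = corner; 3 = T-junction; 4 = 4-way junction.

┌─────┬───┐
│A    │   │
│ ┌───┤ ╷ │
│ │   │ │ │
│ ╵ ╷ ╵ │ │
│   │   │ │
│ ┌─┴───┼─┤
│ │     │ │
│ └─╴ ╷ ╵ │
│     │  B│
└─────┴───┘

Checking cell at (2, 0):
Number of passages: 3
Cell type: T-junction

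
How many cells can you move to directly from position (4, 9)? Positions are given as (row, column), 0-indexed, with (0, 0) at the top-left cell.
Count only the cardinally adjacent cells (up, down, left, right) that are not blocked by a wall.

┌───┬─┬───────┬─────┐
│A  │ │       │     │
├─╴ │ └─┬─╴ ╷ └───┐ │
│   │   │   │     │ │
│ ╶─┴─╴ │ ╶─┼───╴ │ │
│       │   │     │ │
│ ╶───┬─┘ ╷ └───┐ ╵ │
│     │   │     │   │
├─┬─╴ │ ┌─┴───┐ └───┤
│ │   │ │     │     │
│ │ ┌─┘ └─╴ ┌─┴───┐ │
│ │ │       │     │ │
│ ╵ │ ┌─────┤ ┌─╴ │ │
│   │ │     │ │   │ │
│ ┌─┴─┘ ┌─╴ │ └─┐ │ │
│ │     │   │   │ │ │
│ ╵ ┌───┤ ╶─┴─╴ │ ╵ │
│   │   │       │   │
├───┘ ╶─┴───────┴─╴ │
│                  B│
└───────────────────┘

Checking passable neighbors of (4, 9):
Neighbors: (5, 9), (4, 8)
Count: 2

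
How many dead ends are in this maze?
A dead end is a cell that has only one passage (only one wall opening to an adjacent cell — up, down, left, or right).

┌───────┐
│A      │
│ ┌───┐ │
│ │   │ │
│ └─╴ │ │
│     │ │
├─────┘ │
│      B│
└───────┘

Checking each cell for number of passages:

Dead ends found at positions:
  (1, 1)
  (3, 0)
Total dead ends: 2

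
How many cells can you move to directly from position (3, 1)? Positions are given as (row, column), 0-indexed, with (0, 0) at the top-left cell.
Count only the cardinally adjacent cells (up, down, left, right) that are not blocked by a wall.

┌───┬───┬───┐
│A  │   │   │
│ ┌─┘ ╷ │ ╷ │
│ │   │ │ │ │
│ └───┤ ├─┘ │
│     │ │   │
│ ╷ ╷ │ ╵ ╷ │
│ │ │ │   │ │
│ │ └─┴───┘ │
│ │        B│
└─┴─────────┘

Checking passable neighbors of (3, 1):
Neighbors: (2, 1), (4, 1)
Count: 2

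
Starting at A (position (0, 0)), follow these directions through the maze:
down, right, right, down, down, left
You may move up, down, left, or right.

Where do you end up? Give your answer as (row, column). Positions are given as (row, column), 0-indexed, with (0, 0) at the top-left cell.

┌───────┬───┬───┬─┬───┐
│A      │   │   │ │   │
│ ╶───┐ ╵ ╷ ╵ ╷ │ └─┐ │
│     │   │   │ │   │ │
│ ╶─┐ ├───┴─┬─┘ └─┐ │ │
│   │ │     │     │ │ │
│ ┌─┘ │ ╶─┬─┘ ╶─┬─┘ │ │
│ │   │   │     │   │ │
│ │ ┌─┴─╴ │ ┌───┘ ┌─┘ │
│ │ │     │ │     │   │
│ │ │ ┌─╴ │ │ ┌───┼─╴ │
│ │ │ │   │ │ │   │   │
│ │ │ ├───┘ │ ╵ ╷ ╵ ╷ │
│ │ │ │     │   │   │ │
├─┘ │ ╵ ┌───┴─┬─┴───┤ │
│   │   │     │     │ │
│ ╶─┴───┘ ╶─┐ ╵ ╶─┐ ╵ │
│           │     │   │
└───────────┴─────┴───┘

Following directions step by step:
Start: (0, 0)
  down: (0, 0) → (1, 0)
  right: (1, 0) → (1, 1)
  right: (1, 1) → (1, 2)
  down: (1, 2) → (2, 2)
  down: (2, 2) → (3, 2)
  left: (3, 2) → (3, 1)
Final position: (3, 1)

Path taken:

┌───────┬───┬───┬─┬───┐
│A      │   │   │ │   │
│ ╶───┐ ╵ ╷ ╵ ╷ │ └─┐ │
│↳ → ↓│   │   │ │   │ │
│ ╶─┐ ├───┴─┬─┘ └─┐ │ │
│   │↓│     │     │ │ │
│ ┌─┘ │ ╶─┬─┘ ╶─┬─┘ │ │
│ │B ↲│   │     │   │ │
│ │ ┌─┴─╴ │ ┌───┘ ┌─┘ │
│ │ │     │ │     │   │
│ │ │ ┌─╴ │ │ ┌───┼─╴ │
│ │ │ │   │ │ │   │   │
│ │ │ ├───┘ │ ╵ ╷ ╵ ╷ │
│ │ │ │     │   │   │ │
├─┘ │ ╵ ┌───┴─┬─┴───┤ │
│   │   │     │     │ │
│ ╶─┴───┘ ╶─┐ ╵ ╶─┐ ╵ │
│           │     │   │
└───────────┴─────┴───┘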